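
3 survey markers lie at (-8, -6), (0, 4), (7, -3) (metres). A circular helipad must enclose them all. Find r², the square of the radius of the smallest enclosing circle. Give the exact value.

533/9

Call the three points A, B, C in the order given.
Side lengths²: AB² = 164, AC² = 234, BC² = 98.
Since AC² = 234 < 164 + 98 = 262, the triangle is acute, so the smallest enclosing circle is the circumcircle.
Circumcentre = (-2/3, -11/3), r² = 533/9.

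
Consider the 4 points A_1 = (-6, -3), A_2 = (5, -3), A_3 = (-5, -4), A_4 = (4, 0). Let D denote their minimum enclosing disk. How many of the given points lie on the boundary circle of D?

The farthest pair is A_1–A_2 with squared distance 121. The circle on this segment as diameter has centre (-0.5, -3) and r² = 121/4 = 30.25.
Check A_3: distance² to centre = 21.25 ≤ 30.25, so it lies inside.
All remaining points lie in this disk, and no smaller disk contains both endpoints, so this is the minimum enclosing circle.
The points at distance exactly r from the centre are A_1, A_2 — 2 points.

2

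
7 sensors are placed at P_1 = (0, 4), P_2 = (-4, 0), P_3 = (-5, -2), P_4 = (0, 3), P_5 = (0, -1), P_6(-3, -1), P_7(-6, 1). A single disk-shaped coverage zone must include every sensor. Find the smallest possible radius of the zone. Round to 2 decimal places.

By Welzl's lemma the MEC is supported by two points (diametrically opposite) or three points (on a circumcircle).
The farthest pair is P_1–P_3 with squared distance 61. The circle on this segment as diameter has centre (-2.5, 1) and r² = 61/4 = 15.25.
Check P_2: distance² to centre = 3.25 ≤ 15.25, so it lies inside.
All remaining points lie in this disk, and no smaller disk contains both endpoints, so this is the minimum enclosing circle.
r = √(15.25) ≈ 3.91.

3.91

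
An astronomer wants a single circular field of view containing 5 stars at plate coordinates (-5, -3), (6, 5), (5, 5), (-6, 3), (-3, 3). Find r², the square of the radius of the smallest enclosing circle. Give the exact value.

46.25

The minimum enclosing circle of a finite set is fixed by two of the points (as a diameter) or three (as a circumcircle).
The farthest pair is (-5, -3)–(6, 5) with squared distance 185. The circle on this segment as diameter has centre (0.5, 1) and r² = 185/4 = 46.25.
Check (5, 5): distance² to centre = 36.25 ≤ 46.25, so it lies inside.
All remaining points lie in this disk, and no smaller disk contains both endpoints, so this is the minimum enclosing circle.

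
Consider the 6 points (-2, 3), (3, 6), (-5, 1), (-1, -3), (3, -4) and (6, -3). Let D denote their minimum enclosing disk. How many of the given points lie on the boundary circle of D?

3

The minimum enclosing circle of a finite set is fixed by two of the points (as a diameter) or three (as a circumcircle).
The minimum enclosing circle is determined by three boundary points: (3, 6), (-5, 1), (6, -3).
Their circumcentre is (57/58, 19/58) with r² = 60965/1682.
The farthest remaining point (3, -4) is at distance² 38345/1682 ≤ 60965/1682.
The points at distance exactly r from the centre are (3, 6), (-5, 1), (6, -3) — 3 points.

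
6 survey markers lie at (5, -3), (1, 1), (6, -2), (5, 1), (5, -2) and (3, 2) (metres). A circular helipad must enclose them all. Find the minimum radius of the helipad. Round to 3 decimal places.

By Welzl's lemma the MEC is supported by two points (diametrically opposite) or three points (on a circumcircle).
The farthest pair is (1, 1)–(6, -2) with squared distance 34. The circle on this segment as diameter has centre (3.5, -0.5) and r² = 34/4 = 8.5.
Check (5, -3): distance² to centre = 8.5 ≤ 8.5, so it lies inside.
All remaining points lie in this disk, and no smaller disk contains both endpoints, so this is the minimum enclosing circle.
r = √(8.5) ≈ 2.915.

2.915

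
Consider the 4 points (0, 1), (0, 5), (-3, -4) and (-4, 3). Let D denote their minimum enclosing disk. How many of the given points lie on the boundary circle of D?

2

A smallest enclosing disk is always determined by at most three of the input points on its boundary.
The farthest pair is (0, 5)–(-3, -4) with squared distance 90. The circle on this segment as diameter has centre (-1.5, 0.5) and r² = 90/4 = 22.5.
Check (0, 1): distance² to centre = 2.5 ≤ 22.5, so it lies inside.
All remaining points lie in this disk, and no smaller disk contains both endpoints, so this is the minimum enclosing circle.
The points at distance exactly r from the centre are (0, 5), (-3, -4) — 2 points.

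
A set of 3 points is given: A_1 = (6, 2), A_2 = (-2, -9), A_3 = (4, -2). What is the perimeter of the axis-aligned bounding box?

Width = max x − min x = 6 − (-2) = 8.
Height = max y − min y = 2 − (-9) = 11.
Perimeter = 2(8 + 11) = 38.

38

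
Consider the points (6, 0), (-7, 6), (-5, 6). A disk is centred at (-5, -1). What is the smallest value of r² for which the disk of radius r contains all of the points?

The required radius is the distance from (-5, -1) to the farthest point.
Squared distances: 122, 53, 49.
Maximum is 122, attained at (6, 0).

122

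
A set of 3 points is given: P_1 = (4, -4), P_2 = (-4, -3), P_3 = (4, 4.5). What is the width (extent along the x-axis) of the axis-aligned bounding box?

8

max x = 4, min x = -4, so width = 8.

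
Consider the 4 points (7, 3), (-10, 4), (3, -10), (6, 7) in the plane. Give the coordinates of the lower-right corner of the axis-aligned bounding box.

(7, -10)

x-range [-10, 7], y-range [-10, 7].
The lower-right corner is (7, -10).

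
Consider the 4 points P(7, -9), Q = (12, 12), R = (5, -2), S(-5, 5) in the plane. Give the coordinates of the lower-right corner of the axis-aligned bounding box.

x-range [-5, 12], y-range [-9, 12].
The lower-right corner is (12, -9).

(12, -9)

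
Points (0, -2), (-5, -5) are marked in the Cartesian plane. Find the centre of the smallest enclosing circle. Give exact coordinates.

(-2.5, -3.5)

The smallest circle enclosing two points has them as diameter endpoints.
Centre = midpoint = (-2.5, -3.5); r² = |(0, -2)−(-5, -5)|²/4 = 34/4 = 8.5.
Centre = (-2.5, -3.5).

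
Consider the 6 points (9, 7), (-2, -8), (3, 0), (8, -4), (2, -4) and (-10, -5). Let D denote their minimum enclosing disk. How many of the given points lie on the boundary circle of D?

The minimum enclosing circle of a finite set is fixed by two of the points (as a diameter) or three (as a circumcircle).
The farthest pair is (9, 7)–(-10, -5) with squared distance 505. The circle on this segment as diameter has centre (-0.5, 1) and r² = 505/4 = 126.25.
Check (-2, -8): distance² to centre = 83.25 ≤ 126.25, so it lies inside.
All remaining points lie in this disk, and no smaller disk contains both endpoints, so this is the minimum enclosing circle.
The points at distance exactly r from the centre are (9, 7), (-10, -5) — 2 points.

2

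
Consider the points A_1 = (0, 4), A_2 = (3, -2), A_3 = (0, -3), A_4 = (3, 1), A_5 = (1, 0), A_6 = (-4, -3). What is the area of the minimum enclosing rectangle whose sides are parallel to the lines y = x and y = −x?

49.5

In coordinates u = x + y, v = x − y the rectangle is axis-aligned; the map (x,y)→(u,v) scales areas by 2.
u-values: 4, 1, -3, 4, 1, -7; range = 4 − (-7) = 11.
v-values: -4, 5, 3, 2, 1, -1; range = 5 − (-4) = 9.
Area = (11 × 9) / 2 = 49.5.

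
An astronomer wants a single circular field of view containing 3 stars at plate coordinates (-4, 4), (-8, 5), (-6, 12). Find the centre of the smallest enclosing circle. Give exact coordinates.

Call the three points A, B, C in the order given.
Side lengths²: AB² = 17, AC² = 68, BC² = 53.
Since AC² = 68 < 53 + 17 = 70, the triangle is acute, so the smallest enclosing circle is the circumcircle.
Circumcentre = (-77/15, 239/30), r² = 15317/900.
Centre = (-77/15, 239/30).

(-77/15, 239/30)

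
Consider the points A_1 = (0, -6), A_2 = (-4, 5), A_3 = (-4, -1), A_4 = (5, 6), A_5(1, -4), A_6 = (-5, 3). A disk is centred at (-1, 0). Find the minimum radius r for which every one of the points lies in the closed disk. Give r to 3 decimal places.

The required radius is the distance from (-1, 0) to the farthest point.
Squared distances: 37, 34, 10, 72, 20, 25.
Maximum is 72, attained at A_4.
r = √72 ≈ 8.485.

8.485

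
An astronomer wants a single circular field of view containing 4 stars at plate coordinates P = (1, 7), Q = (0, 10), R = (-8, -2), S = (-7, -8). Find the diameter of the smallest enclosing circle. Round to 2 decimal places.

The farthest pair is Q–S with squared distance 373. The circle on this segment as diameter has centre (-3.5, 1) and r² = 373/4 = 93.25.
Check P: distance² to centre = 56.25 ≤ 93.25, so it lies inside.
All remaining points lie in this disk, and no smaller disk contains both endpoints, so this is the minimum enclosing circle.
Diameter = 2r = 2√(93.25) ≈ 19.31.

19.31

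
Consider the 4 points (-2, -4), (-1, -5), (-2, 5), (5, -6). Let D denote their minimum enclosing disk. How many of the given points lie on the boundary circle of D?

2

The farthest pair is (-2, 5)–(5, -6) with squared distance 170. The circle on this segment as diameter has centre (1.5, -0.5) and r² = 170/4 = 42.5.
Check (-2, -4): distance² to centre = 24.5 ≤ 42.5, so it lies inside.
All remaining points lie in this disk, and no smaller disk contains both endpoints, so this is the minimum enclosing circle.
The points at distance exactly r from the centre are (-2, 5), (5, -6) — 2 points.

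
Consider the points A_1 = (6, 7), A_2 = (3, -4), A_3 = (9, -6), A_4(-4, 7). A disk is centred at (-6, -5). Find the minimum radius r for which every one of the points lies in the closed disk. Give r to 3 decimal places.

16.971

The required radius is the distance from (-6, -5) to the farthest point.
Squared distances: 288, 82, 226, 148.
Maximum is 288, attained at A_1.
r = √288 ≈ 16.971.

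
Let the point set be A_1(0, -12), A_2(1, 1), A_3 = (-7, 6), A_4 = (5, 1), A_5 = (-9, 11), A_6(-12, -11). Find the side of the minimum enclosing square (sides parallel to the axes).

The bounding box has width 17 and height 23.
An axis-aligned square enclosing the set must have side ≥ max(width, height).
So the minimum side is max(17, 23) = 23.

23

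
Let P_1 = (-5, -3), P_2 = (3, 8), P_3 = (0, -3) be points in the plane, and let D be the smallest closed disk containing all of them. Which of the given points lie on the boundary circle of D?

Side lengths²: P_1P_2² = 185, P_1P_3² = 25, P_2P_3² = 130.
Since P_1P_2² = 185 ≥ 130 + 25 = 155, the angle opposite P_1P_2 is not acute, so the smallest enclosing circle has P_1P_2 as diameter.
Centre = midpoint of P_1P_2 = (-1, 2.5), r² = 185/4 = 46.25.
The points at distance exactly r from the centre are P_1, P_2 — 2 points.

P_1, P_2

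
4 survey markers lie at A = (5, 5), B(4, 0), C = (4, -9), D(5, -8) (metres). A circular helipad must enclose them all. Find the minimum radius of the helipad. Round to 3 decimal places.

By Welzl's lemma the MEC is supported by two points (diametrically opposite) or three points (on a circumcircle).
The farthest pair is A–C with squared distance 197. The circle on this segment as diameter has centre (4.5, -2) and r² = 197/4 = 49.25.
Check B: distance² to centre = 4.25 ≤ 49.25, so it lies inside.
All remaining points lie in this disk, and no smaller disk contains both endpoints, so this is the minimum enclosing circle.
r = √(49.25) ≈ 7.018.

7.018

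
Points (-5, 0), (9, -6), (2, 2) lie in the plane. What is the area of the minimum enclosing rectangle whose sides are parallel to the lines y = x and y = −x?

90

In coordinates u = x + y, v = x − y the rectangle is axis-aligned; the map (x,y)→(u,v) scales areas by 2.
u-values: -5, 3, 4; range = 4 − (-5) = 9.
v-values: -5, 15, 0; range = 15 − (-5) = 20.
Area = (9 × 20) / 2 = 90.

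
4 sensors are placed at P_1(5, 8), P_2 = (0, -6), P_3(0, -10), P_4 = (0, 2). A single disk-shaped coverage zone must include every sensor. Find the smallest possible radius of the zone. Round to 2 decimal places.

By Welzl's lemma the MEC is supported by two points (diametrically opposite) or three points (on a circumcircle).
The farthest pair is P_1–P_3 with squared distance 349. The circle on this segment as diameter has centre (2.5, -1) and r² = 349/4 = 87.25.
Check P_2: distance² to centre = 31.25 ≤ 87.25, so it lies inside.
All remaining points lie in this disk, and no smaller disk contains both endpoints, so this is the minimum enclosing circle.
r = √(87.25) ≈ 9.34.

9.34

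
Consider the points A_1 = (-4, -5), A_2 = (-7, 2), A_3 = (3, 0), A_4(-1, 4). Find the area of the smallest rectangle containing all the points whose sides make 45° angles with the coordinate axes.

In coordinates u = x + y, v = x − y the rectangle is axis-aligned; the map (x,y)→(u,v) scales areas by 2.
u-values: -9, -5, 3, 3; range = 3 − (-9) = 12.
v-values: 1, -9, 3, -5; range = 3 − (-9) = 12.
Area = (12 × 12) / 2 = 72.

72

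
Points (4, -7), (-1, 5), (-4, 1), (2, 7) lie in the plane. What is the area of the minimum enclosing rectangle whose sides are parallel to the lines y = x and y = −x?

102

In coordinates u = x + y, v = x − y the rectangle is axis-aligned; the map (x,y)→(u,v) scales areas by 2.
u-values: -3, 4, -3, 9; range = 9 − (-3) = 12.
v-values: 11, -6, -5, -5; range = 11 − (-6) = 17.
Area = (12 × 17) / 2 = 102.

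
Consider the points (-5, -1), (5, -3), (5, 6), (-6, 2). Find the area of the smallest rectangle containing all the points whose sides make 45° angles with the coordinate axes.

136

In coordinates u = x + y, v = x − y the rectangle is axis-aligned; the map (x,y)→(u,v) scales areas by 2.
u-values: -6, 2, 11, -4; range = 11 − (-6) = 17.
v-values: -4, 8, -1, -8; range = 8 − (-8) = 16.
Area = (17 × 16) / 2 = 136.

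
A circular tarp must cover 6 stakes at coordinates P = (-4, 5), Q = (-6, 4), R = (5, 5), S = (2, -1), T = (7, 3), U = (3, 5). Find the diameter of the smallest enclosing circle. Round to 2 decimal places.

13.04

By Welzl's lemma the MEC is supported by two points (diametrically opposite) or three points (on a circumcircle).
The farthest pair is Q–T with squared distance 170. The circle on this segment as diameter has centre (0.5, 3.5) and r² = 170/4 = 42.5.
Check P: distance² to centre = 22.5 ≤ 42.5, so it lies inside.
All remaining points lie in this disk, and no smaller disk contains both endpoints, so this is the minimum enclosing circle.
Diameter = 2r = 2√(42.5) ≈ 13.04.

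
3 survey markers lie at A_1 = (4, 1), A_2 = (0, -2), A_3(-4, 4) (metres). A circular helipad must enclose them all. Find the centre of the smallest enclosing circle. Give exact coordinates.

Side lengths²: A_1A_2² = 25, A_1A_3² = 73, A_2A_3² = 52.
Since A_1A_3² = 73 < 52 + 25 = 77, the triangle is acute, so the smallest enclosing circle is the circumcircle.
Circumcentre = (-1/12, 41/18), r² = 23725/1296.
Centre = (-1/12, 41/18).

(-1/12, 41/18)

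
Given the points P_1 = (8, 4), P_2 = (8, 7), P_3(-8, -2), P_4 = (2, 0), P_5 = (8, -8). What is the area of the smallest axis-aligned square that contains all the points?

The bounding box has width 16 and height 15.
An axis-aligned square enclosing the set must have side ≥ max(width, height).
So the minimum side is max(16, 15) = 16.
Area = 16² = 256.

256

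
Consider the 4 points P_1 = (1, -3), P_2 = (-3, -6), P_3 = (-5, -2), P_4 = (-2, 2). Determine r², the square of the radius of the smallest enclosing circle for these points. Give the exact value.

By Welzl's lemma the MEC is supported by two points (diametrically opposite) or three points (on a circumcircle).
The farthest pair is P_2–P_4 with squared distance 65. The circle on this segment as diameter has centre (-2.5, -2) and r² = 65/4 = 16.25.
Check P_1: distance² to centre = 13.25 ≤ 16.25, so it lies inside.
All remaining points lie in this disk, and no smaller disk contains both endpoints, so this is the minimum enclosing circle.

16.25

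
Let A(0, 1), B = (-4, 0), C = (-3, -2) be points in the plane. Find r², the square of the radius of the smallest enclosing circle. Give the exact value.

Side lengths²: AB² = 17, AC² = 18, BC² = 5.
Since AC² = 18 < 17 + 5 = 22, the triangle is acute, so the smallest enclosing circle is the circumcircle.
Circumcentre = (-11/6, -1/6), r² = 85/18.

85/18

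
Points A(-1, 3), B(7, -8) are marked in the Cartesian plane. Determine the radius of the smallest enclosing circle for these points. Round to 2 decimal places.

The smallest circle enclosing two points has them as diameter endpoints.
Centre = midpoint = (3, -2.5); r² = |AB|²/4 = 185/4 = 46.25.
r = √(46.25) ≈ 6.80.

6.80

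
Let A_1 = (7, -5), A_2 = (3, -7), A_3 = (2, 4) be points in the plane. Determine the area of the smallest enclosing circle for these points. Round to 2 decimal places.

96.00

Side lengths²: A_1A_2² = 20, A_1A_3² = 106, A_2A_3² = 122.
Since A_2A_3² = 122 < 106 + 20 = 126, the triangle is acute, so the smallest enclosing circle is the circumcircle.
Circumcentre = (63/23, -34/23), r² = 16165/529.
Area = π·r² = π·16165/529 ≈ 96.00.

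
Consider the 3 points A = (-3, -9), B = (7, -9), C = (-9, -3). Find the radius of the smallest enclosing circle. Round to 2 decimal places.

Side lengths²: AB² = 100, AC² = 72, BC² = 292.
Since BC² = 292 ≥ 100 + 72 = 172, the angle opposite BC is not acute, so the smallest enclosing circle has BC as diameter.
Centre = midpoint of BC = (-1, -6), r² = 292/4 = 73.
r = √73 ≈ 8.54.

8.54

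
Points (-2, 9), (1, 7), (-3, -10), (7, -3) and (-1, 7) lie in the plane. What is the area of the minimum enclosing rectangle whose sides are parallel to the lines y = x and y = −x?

In coordinates u = x + y, v = x − y the rectangle is axis-aligned; the map (x,y)→(u,v) scales areas by 2.
u-values: 7, 8, -13, 4, 6; range = 8 − (-13) = 21.
v-values: -11, -6, 7, 10, -8; range = 10 − (-11) = 21.
Area = (21 × 21) / 2 = 220.5.

220.5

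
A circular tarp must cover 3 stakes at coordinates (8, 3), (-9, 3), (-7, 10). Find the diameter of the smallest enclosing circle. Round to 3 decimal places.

Call the three points A, B, C in the order given.
Side lengths²: AB² = 289, AC² = 274, BC² = 53.
Since AB² = 289 < 274 + 53 = 327, the triangle is acute, so the smallest enclosing circle is the circumcircle.
Circumcentre = (-0.5, 61/14), r² = 7261/98.
Diameter = 2r = 2√(7261/98) ≈ 17.215.

17.215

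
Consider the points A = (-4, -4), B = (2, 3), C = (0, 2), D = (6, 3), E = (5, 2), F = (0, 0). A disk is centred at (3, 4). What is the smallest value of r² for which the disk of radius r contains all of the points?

The required radius is the distance from (3, 4) to the farthest point.
Squared distances: 113, 2, 13, 10, 8, 25.
Maximum is 113, attained at A.

113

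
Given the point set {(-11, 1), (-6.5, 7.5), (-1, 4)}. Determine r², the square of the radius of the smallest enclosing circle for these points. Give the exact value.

27.25

Call the three points A, B, C in the order given.
Side lengths²: AB² = 62.5, AC² = 109, BC² = 42.5.
Since AC² = 109 ≥ 62.5 + 42.5 = 105, the angle opposite AC is not acute, so the smallest enclosing circle has AC as diameter.
Centre = midpoint of AC = (-6, 2.5), r² = 109/4 = 27.25.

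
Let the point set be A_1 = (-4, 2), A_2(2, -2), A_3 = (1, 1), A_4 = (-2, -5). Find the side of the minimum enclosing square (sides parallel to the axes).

7

The bounding box has width 6 and height 7.
An axis-aligned square enclosing the set must have side ≥ max(width, height).
So the minimum side is max(6, 7) = 7.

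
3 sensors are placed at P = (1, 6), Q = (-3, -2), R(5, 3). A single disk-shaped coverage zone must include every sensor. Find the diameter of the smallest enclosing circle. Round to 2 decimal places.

9.59

Side lengths²: PQ² = 80, PR² = 25, QR² = 89.
Since QR² = 89 < 80 + 25 = 105, the triangle is acute, so the smallest enclosing circle is the circumcircle.
Circumcentre = (6/11, 27/22), r² = 11125/484.
Diameter = 2r = 2√(11125/484) ≈ 9.59.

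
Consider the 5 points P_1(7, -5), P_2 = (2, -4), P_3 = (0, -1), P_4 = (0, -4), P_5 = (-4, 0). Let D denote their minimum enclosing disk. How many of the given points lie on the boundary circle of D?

2

A smallest enclosing disk is always determined by at most three of the input points on its boundary.
The farthest pair is P_1–P_5 with squared distance 146. The circle on this segment as diameter has centre (1.5, -2.5) and r² = 146/4 = 36.5.
Check P_2: distance² to centre = 2.5 ≤ 36.5, so it lies inside.
All remaining points lie in this disk, and no smaller disk contains both endpoints, so this is the minimum enclosing circle.
The points at distance exactly r from the centre are P_1, P_5 — 2 points.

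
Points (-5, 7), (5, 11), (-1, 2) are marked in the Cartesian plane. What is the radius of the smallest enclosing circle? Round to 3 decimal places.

Call the three points A, B, C in the order given.
Side lengths²: AB² = 116, AC² = 41, BC² = 117.
Since BC² = 117 < 116 + 41 = 157, the triangle is acute, so the smallest enclosing circle is the circumcircle.
Circumcentre = (7/11, 163/22), r² = 15457/484.
r = √(15457/484) ≈ 5.651.

5.651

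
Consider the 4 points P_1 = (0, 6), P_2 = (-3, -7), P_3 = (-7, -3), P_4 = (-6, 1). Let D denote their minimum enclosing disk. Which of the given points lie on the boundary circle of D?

P_1, P_2

A smallest enclosing disk is always determined by at most three of the input points on its boundary.
The farthest pair is P_1–P_2 with squared distance 178. The circle on this segment as diameter has centre (-1.5, -0.5) and r² = 178/4 = 44.5.
Check P_3: distance² to centre = 36.5 ≤ 44.5, so it lies inside.
All remaining points lie in this disk, and no smaller disk contains both endpoints, so this is the minimum enclosing circle.
The points at distance exactly r from the centre are P_1, P_2 — 2 points.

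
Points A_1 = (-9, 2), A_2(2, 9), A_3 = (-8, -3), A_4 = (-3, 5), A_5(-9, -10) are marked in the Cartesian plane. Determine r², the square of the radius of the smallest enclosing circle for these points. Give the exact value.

The minimum enclosing circle of a finite set is fixed by two of the points (as a diameter) or three (as a circumcircle).
The farthest pair is A_2–A_5 with squared distance 482. The circle on this segment as diameter has centre (-3.5, -0.5) and r² = 482/4 = 120.5.
Check A_1: distance² to centre = 36.5 ≤ 120.5, so it lies inside.
All remaining points lie in this disk, and no smaller disk contains both endpoints, so this is the minimum enclosing circle.

120.5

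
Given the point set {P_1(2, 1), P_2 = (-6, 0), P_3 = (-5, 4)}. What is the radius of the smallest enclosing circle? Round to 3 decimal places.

Side lengths²: P_1P_2² = 65, P_1P_3² = 58, P_2P_3² = 17.
Since P_1P_2² = 65 < 58 + 17 = 75, the triangle is acute, so the smallest enclosing circle is the circumcircle.
Circumcentre = (-129/62, 71/62), r² = 32045/1922.
r = √(32045/1922) ≈ 4.083.

4.083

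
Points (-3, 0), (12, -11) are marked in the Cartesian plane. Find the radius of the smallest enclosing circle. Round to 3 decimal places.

The smallest circle enclosing two points has them as diameter endpoints.
Centre = midpoint = (4.5, -5.5); r² = |(-3, 0)−(12, -11)|²/4 = 346/4 = 86.5.
r = √(86.5) ≈ 9.301.

9.301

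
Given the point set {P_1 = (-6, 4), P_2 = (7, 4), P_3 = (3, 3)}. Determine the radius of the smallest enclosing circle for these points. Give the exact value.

6.5

Side lengths²: P_1P_2² = 169, P_1P_3² = 82, P_2P_3² = 17.
Since P_1P_2² = 169 ≥ 82 + 17 = 99, the angle opposite P_1P_2 is not acute, so the smallest enclosing circle has P_1P_2 as diameter.
Centre = midpoint of P_1P_2 = (0.5, 4), r² = 169/4 = 42.25.
r = √(42.25) = 6.5.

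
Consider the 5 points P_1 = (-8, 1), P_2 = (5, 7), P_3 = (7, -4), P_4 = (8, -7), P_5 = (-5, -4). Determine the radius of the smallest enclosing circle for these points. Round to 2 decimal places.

9.17

The minimum enclosing circle of a finite set is fixed by two of the points (as a diameter) or three (as a circumcircle).
The minimum enclosing circle is determined by three boundary points: P_1, P_2, P_4.
Their circumcentre is (0.9, -1.2) with r² = 84.05.
The farthest remaining point P_3 is at distance² 45.05 ≤ 84.05.
r = √(84.05) ≈ 9.17.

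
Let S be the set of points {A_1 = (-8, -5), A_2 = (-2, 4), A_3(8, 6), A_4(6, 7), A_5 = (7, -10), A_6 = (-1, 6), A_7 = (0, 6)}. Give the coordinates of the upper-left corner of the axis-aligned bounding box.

x-range [-8, 8], y-range [-10, 7].
The upper-left corner is (-8, 7).

(-8, 7)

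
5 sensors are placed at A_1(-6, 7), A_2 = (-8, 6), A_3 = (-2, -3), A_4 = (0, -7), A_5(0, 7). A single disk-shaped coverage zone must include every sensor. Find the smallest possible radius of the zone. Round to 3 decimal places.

The minimum enclosing circle is determined by three boundary points: A_2, A_4, A_5.
Their circumcentre is (-3.1875, 0) with r² = 59.16015625.
The farthest remaining point A_1 is at distance² 56.91015625 ≤ 59.16015625.
r = √(59.16015625) ≈ 7.692.

7.692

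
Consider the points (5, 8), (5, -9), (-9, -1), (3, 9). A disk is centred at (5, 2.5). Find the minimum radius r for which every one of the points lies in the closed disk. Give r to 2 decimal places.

14.43

The required radius is the distance from (5, 2.5) to the farthest point.
Squared distances: 30.25, 132.25, 208.25, 46.25.
Maximum is 208.25, attained at (-9, -1).
r = √(208.25) ≈ 14.43.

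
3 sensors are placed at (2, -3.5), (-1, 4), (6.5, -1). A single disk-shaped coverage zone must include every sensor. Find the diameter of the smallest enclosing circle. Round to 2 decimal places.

9.09

Call the three points A, B, C in the order given.
Side lengths²: AB² = 65.25, AC² = 26.5, BC² = 81.25.
Since BC² = 81.25 < 65.25 + 26.5 = 91.75, the triangle is acute, so the smallest enclosing circle is the circumcircle.
Circumcentre = (107/44, 45/44), r² = 19981/968.
Diameter = 2r = 2√(19981/968) ≈ 9.09.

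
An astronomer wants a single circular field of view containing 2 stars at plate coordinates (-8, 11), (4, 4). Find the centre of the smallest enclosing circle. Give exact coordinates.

The smallest circle enclosing two points has them as diameter endpoints.
Centre = midpoint = (-2, 7.5); r² = |(-8, 11)−(4, 4)|²/4 = 193/4 = 48.25.
Centre = (-2, 7.5).

(-2, 7.5)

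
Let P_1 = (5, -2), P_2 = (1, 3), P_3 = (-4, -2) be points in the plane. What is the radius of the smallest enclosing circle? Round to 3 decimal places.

Side lengths²: P_1P_2² = 41, P_1P_3² = 81, P_2P_3² = 50.
Since P_1P_3² = 81 < 50 + 41 = 91, the triangle is acute, so the smallest enclosing circle is the circumcircle.
Circumcentre = (0.5, -1.5), r² = 20.5.
r = √(20.5) ≈ 4.528.

4.528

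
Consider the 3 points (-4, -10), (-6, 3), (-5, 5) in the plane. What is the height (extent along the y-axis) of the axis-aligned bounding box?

max y = 5, min y = -10, so height = 15.

15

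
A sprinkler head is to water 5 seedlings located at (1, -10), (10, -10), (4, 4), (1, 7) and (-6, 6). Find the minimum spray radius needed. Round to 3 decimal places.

11.314

A smallest enclosing disk is always determined by at most three of the input points on its boundary.
The farthest pair is (10, -10)–(-6, 6) with squared distance 512. The circle on this segment as diameter has centre (2, -2) and r² = 512/4 = 128.
Check (1, -10): distance² to centre = 65 ≤ 128, so it lies inside.
All remaining points lie in this disk, and no smaller disk contains both endpoints, so this is the minimum enclosing circle.
r = √128 ≈ 11.314.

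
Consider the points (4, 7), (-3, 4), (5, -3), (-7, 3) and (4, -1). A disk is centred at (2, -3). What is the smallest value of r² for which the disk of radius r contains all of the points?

The required radius is the distance from (2, -3) to the farthest point.
Squared distances: 104, 74, 9, 117, 8.
Maximum is 117, attained at (-7, 3).

117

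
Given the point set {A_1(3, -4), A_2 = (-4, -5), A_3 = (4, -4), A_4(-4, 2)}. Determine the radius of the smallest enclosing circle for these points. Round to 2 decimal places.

The minimum enclosing circle of a finite set is fixed by two of the points (as a diameter) or three (as a circumcircle).
The minimum enclosing circle is determined by three boundary points: A_2, A_3, A_4.
Their circumcentre is (-0.375, -1.5) with r² = 25.390625.
The farthest remaining point A_1 is at distance² 17.640625 ≤ 25.390625.
r = √(25.390625) ≈ 5.04.

5.04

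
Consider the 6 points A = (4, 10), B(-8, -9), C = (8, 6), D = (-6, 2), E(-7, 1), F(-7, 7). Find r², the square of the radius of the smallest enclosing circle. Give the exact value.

By Welzl's lemma the MEC is supported by two points (diametrically opposite) or three points (on a circumcircle).
The minimum enclosing circle is determined by three boundary points: A, B, C.
Their circumcentre is (-105/62, 19/62) with r² = 242905/1922.
The farthest remaining point F is at distance² 140233/1922 ≤ 242905/1922.

242905/1922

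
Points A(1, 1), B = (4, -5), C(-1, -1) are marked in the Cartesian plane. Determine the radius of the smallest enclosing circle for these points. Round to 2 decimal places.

Side lengths²: AB² = 45, AC² = 8, BC² = 41.
Since AB² = 45 < 41 + 8 = 49, the triangle is acute, so the smallest enclosing circle is the circumcircle.
Circumcentre = (13/6, -13/6), r² = 205/18.
r = √(205/18) ≈ 3.37.

3.37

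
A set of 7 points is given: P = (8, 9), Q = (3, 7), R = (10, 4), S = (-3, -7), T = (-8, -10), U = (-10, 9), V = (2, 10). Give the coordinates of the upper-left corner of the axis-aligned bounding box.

x-range [-10, 10], y-range [-10, 10].
The upper-left corner is (-10, 10).

(-10, 10)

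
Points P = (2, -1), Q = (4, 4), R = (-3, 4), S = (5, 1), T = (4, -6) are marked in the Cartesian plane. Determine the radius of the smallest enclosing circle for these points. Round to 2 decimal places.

6.10

By Welzl's lemma the MEC is supported by two points (diametrically opposite) or three points (on a circumcircle).
The farthest pair is R–T with squared distance 149. The circle on this segment as diameter has centre (0.5, -1) and r² = 149/4 = 37.25.
Check P: distance² to centre = 2.25 ≤ 37.25, so it lies inside.
All remaining points lie in this disk, and no smaller disk contains both endpoints, so this is the minimum enclosing circle.
r = √(37.25) ≈ 6.10.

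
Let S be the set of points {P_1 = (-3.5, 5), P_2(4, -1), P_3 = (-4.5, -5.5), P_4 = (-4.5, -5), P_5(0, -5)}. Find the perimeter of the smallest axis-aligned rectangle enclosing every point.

Width = max x − min x = 4 − (-4.5) = 8.5.
Height = max y − min y = 5 − (-5.5) = 10.5.
Perimeter = 2(8.5 + 10.5) = 38.

38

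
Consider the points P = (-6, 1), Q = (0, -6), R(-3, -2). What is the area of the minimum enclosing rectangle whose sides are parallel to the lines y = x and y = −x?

6.5

In coordinates u = x + y, v = x − y the rectangle is axis-aligned; the map (x,y)→(u,v) scales areas by 2.
u-values: -5, -6, -5; range = -5 − (-6) = 1.
v-values: -7, 6, -1; range = 6 − (-7) = 13.
Area = (1 × 13) / 2 = 6.5.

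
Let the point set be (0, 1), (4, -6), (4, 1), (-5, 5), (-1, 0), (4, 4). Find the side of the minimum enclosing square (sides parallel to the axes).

11

The bounding box has width 9 and height 11.
An axis-aligned square enclosing the set must have side ≥ max(width, height).
So the minimum side is max(9, 11) = 11.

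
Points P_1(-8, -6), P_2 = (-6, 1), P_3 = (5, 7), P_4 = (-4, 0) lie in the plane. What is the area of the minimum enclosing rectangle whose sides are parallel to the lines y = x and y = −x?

In coordinates u = x + y, v = x − y the rectangle is axis-aligned; the map (x,y)→(u,v) scales areas by 2.
u-values: -14, -5, 12, -4; range = 12 − (-14) = 26.
v-values: -2, -7, -2, -4; range = -2 − (-7) = 5.
Area = (26 × 5) / 2 = 65.

65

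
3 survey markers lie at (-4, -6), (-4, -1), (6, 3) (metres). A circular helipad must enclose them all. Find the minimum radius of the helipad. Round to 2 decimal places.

6.73

Call the three points A, B, C in the order given.
Side lengths²: AB² = 25, AC² = 181, BC² = 116.
Since AC² = 181 ≥ 116 + 25 = 141, the angle opposite AC is not acute, so the smallest enclosing circle has AC as diameter.
Centre = midpoint of AC = (1, -1.5), r² = 181/4 = 45.25.
r = √(45.25) ≈ 6.73.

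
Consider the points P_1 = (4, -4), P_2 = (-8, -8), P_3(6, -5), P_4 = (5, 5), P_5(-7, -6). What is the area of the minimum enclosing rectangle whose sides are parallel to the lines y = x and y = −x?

156

In coordinates u = x + y, v = x − y the rectangle is axis-aligned; the map (x,y)→(u,v) scales areas by 2.
u-values: 0, -16, 1, 10, -13; range = 10 − (-16) = 26.
v-values: 8, 0, 11, 0, -1; range = 11 − (-1) = 12.
Area = (26 × 12) / 2 = 156.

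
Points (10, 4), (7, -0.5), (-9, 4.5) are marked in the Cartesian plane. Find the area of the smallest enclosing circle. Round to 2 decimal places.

Call the three points A, B, C in the order given.
Side lengths²: AB² = 29.25, AC² = 361.25, BC² = 281.
Since AC² = 361.25 ≥ 281 + 29.25 = 310.25, the angle opposite AC is not acute, so the smallest enclosing circle has AC as diameter.
Centre = midpoint of AC = (0.5, 4.25), r² = 361.25/4 = 90.3125.
Area = π·r² = π·90.3125 ≈ 283.73.

283.73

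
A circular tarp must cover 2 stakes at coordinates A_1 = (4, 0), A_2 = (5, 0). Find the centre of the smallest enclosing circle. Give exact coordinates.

(4.5, 0)

The smallest circle enclosing two points has them as diameter endpoints.
Centre = midpoint = (4.5, 0); r² = |A_1A_2|²/4 = 1/4 = 0.25.
Centre = (4.5, 0).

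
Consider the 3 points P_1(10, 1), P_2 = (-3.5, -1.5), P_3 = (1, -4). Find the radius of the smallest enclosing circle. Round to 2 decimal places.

Side lengths²: P_1P_2² = 188.5, P_1P_3² = 106, P_2P_3² = 26.5.
Since P_1P_2² = 188.5 ≥ 106 + 26.5 = 132.5, the angle opposite P_1P_2 is not acute, so the smallest enclosing circle has P_1P_2 as diameter.
Centre = midpoint of P_1P_2 = (3.25, -0.25), r² = 188.5/4 = 47.125.
r = √(47.125) ≈ 6.86.

6.86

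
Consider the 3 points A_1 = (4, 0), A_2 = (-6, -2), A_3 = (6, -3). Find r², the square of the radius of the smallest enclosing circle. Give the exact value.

36.25

Side lengths²: A_1A_2² = 104, A_1A_3² = 13, A_2A_3² = 145.
Since A_2A_3² = 145 ≥ 104 + 13 = 117, the angle opposite A_2A_3 is not acute, so the smallest enclosing circle has A_2A_3 as diameter.
Centre = midpoint of A_2A_3 = (0, -2.5), r² = 145/4 = 36.25.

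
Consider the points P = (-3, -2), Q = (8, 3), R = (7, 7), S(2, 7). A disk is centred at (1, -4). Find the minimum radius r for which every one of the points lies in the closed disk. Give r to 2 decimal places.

12.53

The required radius is the distance from (1, -4) to the farthest point.
Squared distances: 20, 98, 157, 122.
Maximum is 157, attained at R.
r = √157 ≈ 12.53.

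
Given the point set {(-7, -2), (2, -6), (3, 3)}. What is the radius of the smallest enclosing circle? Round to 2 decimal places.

Call the three points A, B, C in the order given.
Side lengths²: AB² = 97, AC² = 125, BC² = 82.
Since AC² = 125 < 97 + 82 = 179, the triangle is acute, so the smallest enclosing circle is the circumcircle.
Circumcentre = (-41/34, -37/34), r² = 19885/578.
r = √(19885/578) ≈ 5.87.

5.87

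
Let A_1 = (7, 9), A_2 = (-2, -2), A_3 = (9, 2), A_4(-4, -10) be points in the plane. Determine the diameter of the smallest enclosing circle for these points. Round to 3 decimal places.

21.954

The minimum enclosing circle of a finite set is fixed by two of the points (as a diameter) or three (as a circumcircle).
The farthest pair is A_1–A_4 with squared distance 482. The circle on this segment as diameter has centre (1.5, -0.5) and r² = 482/4 = 120.5.
Check A_2: distance² to centre = 14.5 ≤ 120.5, so it lies inside.
All remaining points lie in this disk, and no smaller disk contains both endpoints, so this is the minimum enclosing circle.
Diameter = 2r = 2√(120.5) ≈ 21.954.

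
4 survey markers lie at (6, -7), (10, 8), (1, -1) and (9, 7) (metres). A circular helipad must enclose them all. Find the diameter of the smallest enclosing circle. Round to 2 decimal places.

15.52

The farthest pair is (6, -7)–(10, 8) with squared distance 241. The circle on this segment as diameter has centre (8, 0.5) and r² = 241/4 = 60.25.
Check (1, -1): distance² to centre = 51.25 ≤ 60.25, so it lies inside.
All remaining points lie in this disk, and no smaller disk contains both endpoints, so this is the minimum enclosing circle.
Diameter = 2r = 2√(60.25) ≈ 15.52.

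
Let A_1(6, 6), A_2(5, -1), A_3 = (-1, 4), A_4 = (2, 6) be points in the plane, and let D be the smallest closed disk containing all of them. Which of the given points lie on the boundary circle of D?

A_1, A_2, A_3

A smallest enclosing disk is always determined by at most three of the input points on its boundary.
The minimum enclosing circle is determined by three boundary points: A_1, A_2, A_3.
Their circumcentre is (293/94, 267/94) with r² = 80825/4418.
The farthest remaining point A_4 is at distance² 49617/4418 ≤ 80825/4418.
The points at distance exactly r from the centre are A_1, A_2, A_3 — 3 points.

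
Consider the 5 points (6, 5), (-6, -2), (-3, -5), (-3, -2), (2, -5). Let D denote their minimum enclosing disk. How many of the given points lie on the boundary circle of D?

The minimum enclosing circle is determined by three boundary points: (6, 5), (-6, -2), (-3, -5).
Their circumcentre is (7/38, 45/38) with r² = 34933/722.
The farthest remaining point (2, -5) is at distance² 29993/722 ≤ 34933/722.
The points at distance exactly r from the centre are (6, 5), (-6, -2), (-3, -5) — 3 points.

3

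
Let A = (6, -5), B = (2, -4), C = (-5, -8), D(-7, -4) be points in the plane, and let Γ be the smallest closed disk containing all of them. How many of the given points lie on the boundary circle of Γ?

By Welzl's lemma the MEC is supported by two points (diametrically opposite) or three points (on a circumcircle).
The farthest pair is A–D with squared distance 170. The circle on this segment as diameter has centre (-0.5, -4.5) and r² = 170/4 = 42.5.
Check B: distance² to centre = 6.5 ≤ 42.5, so it lies inside.
All remaining points lie in this disk, and no smaller disk contains both endpoints, so this is the minimum enclosing circle.
The points at distance exactly r from the centre are A, D — 2 points.

2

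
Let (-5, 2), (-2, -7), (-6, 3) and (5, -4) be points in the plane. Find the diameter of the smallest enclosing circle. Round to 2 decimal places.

The minimum enclosing circle of a finite set is fixed by two of the points (as a diameter) or three (as a circumcircle).
The minimum enclosing circle is determined by three boundary points: (-2, -7), (-6, 3), (5, -4).
Their circumcentre is (-24/41, -26/41) with r² = 71485/1681.
The farthest remaining point (-5, 2) is at distance² 44425/1681 ≤ 71485/1681.
Diameter = 2r = 2√(71485/1681) ≈ 13.04.

13.04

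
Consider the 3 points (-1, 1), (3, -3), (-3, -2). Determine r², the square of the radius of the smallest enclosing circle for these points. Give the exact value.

9.62

Call the three points A, B, C in the order given.
Side lengths²: AB² = 32, AC² = 13, BC² = 37.
Since BC² = 37 < 32 + 13 = 45, the triangle is acute, so the smallest enclosing circle is the circumcircle.
Circumcentre = (0.1, -1.9), r² = 9.62.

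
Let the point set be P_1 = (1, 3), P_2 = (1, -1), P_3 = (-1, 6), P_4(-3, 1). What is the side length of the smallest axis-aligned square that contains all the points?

7

The bounding box has width 4 and height 7.
An axis-aligned square enclosing the set must have side ≥ max(width, height).
So the minimum side is max(4, 7) = 7.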